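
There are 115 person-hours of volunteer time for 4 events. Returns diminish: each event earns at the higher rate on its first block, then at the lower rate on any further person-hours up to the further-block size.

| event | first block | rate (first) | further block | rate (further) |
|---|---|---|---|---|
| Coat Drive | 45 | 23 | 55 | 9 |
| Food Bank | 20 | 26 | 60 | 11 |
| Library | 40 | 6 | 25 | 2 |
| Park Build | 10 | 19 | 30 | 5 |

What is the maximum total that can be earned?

Rank every tier by rate: Food Bank/first 26 > Coat Drive/first 23 > Park Build/first 19 > Food Bank/second 11 > Coat Drive/second 9 > Library/first 6 > Park Build/second 5 > Library/second 2.
Fill Food Bank first block (20 at 26) ; 95 left.
Coat Drive/first (23): +45 ; 50 left.
Fill Park Build first block (10 at 19) ; 40 left.
Food Bank/second: +40 of 60 at 11; pool empty.
Total = 26×20 + 23×45 + 19×10 + 11×40 = 2185.

2185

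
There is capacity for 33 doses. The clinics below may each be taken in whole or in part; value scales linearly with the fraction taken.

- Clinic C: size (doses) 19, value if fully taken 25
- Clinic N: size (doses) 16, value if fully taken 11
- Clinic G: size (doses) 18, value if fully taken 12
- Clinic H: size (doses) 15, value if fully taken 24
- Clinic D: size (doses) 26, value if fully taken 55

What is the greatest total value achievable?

Sort by value density: Clinic D 55/26≈2.12, Clinic H 24/15≈1.6, Clinic C 25/19≈1.32, Clinic N 11/16≈0.688, Clinic G 12/18≈0.667.
Clinic D: take in full, 26 doses for value 55 ; 7 left.
7 doses left: a 7/15 share of Clinic H gives 24×7/15 = 11.2.
Total value = 66.2.

66.2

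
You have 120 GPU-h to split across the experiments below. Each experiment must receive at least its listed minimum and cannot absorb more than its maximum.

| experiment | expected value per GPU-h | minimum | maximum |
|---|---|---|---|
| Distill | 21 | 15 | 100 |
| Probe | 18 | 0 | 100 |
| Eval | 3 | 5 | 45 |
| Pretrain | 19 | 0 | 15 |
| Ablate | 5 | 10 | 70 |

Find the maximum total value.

Meeting every minimum uses 15+0+5+0+10 = 30 GPU-h, leaving 90.
Rank by expected value per GPU-h: Distill 21 > Pretrain 19 > Probe 18 > Ablate 5 > Eval 3.
Distill: +85 to 100 (cap) — 5 left.
Pretrain: +5 (room for 15) → 5. Pool exhausted.
Total = 21×100 + 3×5 + 19×5 + 5×10 = 2260.

2260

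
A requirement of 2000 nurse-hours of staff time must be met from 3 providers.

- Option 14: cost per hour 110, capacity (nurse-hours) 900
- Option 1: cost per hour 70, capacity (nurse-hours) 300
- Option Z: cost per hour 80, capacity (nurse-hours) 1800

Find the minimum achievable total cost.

157000

Cheapest first:
Option 1 at 70: take all 300 nurse-hours → 1700 still needed.
Option Z (80): take the remaining 1700 → done.
Option 14: unused.
Cost = 300×70 + 1700×80 = 157000.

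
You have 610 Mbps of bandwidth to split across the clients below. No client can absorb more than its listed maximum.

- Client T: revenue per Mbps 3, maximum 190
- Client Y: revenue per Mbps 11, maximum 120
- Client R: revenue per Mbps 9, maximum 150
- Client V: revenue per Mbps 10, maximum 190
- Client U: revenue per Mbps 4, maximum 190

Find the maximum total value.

5170

Highest revenue per Mbps first: Client Y 11 > Client V 10 > Client R 9 > Client U 4 > Client T 3.
Client Y: +120 to 120 (cap) — 490 left.
Give Client V 190 to hit its cap of 190 — 300 left.
Give Client R 150 to hit its cap of 150 — 150 left.
Client U: +150 (room for 190) → 150. Pool exhausted.
Total = 11×120 + 9×150 + 10×190 + 4×150 = 5170.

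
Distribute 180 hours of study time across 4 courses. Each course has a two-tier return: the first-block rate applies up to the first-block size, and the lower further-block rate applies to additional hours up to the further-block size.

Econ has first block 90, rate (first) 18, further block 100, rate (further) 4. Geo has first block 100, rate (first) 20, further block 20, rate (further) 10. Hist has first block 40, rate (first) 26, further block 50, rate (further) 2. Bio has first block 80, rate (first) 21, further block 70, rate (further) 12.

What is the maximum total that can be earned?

Rank every tier by rate: Hist/first 26 > Bio/first 21 > Geo/first 20 > Econ/first 18 > Bio/second 12 > Geo/second 10 > Econ/second 4 > Hist/second 2.
Fill Hist first block (40 at 26) → 140 left.
Fill Bio first block (80 at 21) → 60 left.
60 remain; put them into Geo first at 20.
Total = 26×40 + 21×80 + 20×60 = 3920.

3920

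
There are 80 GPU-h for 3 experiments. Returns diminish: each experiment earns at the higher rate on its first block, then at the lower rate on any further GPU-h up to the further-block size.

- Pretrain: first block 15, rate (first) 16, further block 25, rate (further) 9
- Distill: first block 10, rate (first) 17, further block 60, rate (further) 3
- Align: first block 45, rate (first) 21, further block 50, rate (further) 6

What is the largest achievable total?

1445

Order all 6 blocks by rate: Align/tier1 21 > Distill/tier1 17 > Pretrain/tier1 16 > Pretrain/tier2 9 > Align/tier2 6 > Distill/tier2 3.
Align tier1 at 21: fill all 45 → 35 left.
Distill/tier1 (17): +10 → 25 left.
Pretrain/tier1 (16): +15 → 10 left.
10 remain; put them into Pretrain tier2 at 9.
Total = 21×45 + 17×10 + 16×15 + 9×10 = 1445.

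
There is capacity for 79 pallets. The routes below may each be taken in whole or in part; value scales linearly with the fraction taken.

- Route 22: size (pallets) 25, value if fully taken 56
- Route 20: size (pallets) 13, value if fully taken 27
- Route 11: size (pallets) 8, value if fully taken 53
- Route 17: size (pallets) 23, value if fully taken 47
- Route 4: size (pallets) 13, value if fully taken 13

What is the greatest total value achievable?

193

Rank by value-to-size ratio: Route 11 53/8≈6.62, Route 22 56/25≈2.24, Route 20 27/13≈2.08, Route 17 47/23≈2.04, Route 4 13/13≈1.
All 8 pallets of Route 11 fit (value 53) → 71 remain.
Take all of Route 22 (25 pallets, value 56) → 46 pallets left.
All 13 pallets of Route 20 fit (value 27) → 33 remain.
Route 17: take in full, 23 pallets for value 47 → 10 left.
Fill the last 10 pallets with part of Route 4: 10/13 of it earns 10.
Total value = 193.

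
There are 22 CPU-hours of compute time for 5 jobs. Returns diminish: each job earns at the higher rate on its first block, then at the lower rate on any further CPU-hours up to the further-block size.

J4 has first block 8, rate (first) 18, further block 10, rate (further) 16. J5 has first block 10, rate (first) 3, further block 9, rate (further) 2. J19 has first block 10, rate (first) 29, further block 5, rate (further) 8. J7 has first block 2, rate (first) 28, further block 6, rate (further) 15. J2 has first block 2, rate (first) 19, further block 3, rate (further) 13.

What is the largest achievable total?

528

Order all 10 blocks by rate: J19/first 29 > J7/first 28 > J2/first 19 > J4/first 18 > J4/second 16 > J7/second 15 > J2/second 13 > J19/second 8 > J5/first 3 > J5/second 2.
Fill J19 first block (10 at 29) ; 12 left.
Fill J7 first block (2 at 28) ; 10 left.
J2 first at 19: fill all 2 ; 8 left.
Fill J4 first block (8 at 18) ; 0 left.
Total = 29×10 + 28×2 + 19×2 + 18×8 = 528.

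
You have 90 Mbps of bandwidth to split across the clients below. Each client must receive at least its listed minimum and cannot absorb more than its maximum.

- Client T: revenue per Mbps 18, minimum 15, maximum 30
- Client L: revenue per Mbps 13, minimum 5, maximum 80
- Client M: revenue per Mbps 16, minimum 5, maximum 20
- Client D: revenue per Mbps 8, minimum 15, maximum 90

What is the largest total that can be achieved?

Meeting every minimum uses 15+5+5+15 = 40 Mbps, leaving 50.
Highest revenue per Mbps first: Client T 18 > Client M 16 > Client L 13 > Client D 8.
Give Client T 15 more to hit its cap of 30 ; 35 left.
Client M: +15 to 20 (cap) ; 20 left.
Client L: +20 (room for 75) → 25. Pool exhausted.
Total = 18×30 + 13×25 + 16×20 + 8×15 = 1305.

1305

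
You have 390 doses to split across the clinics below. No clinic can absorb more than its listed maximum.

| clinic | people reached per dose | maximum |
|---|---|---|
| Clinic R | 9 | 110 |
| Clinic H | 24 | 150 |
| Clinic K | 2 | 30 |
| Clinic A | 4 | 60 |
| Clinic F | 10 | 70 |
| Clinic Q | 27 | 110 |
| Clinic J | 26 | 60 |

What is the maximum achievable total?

8830

Rank by people reached per dose: Clinic Q 27 > Clinic J 26 > Clinic H 24 > Clinic F 10 > Clinic R 9 > Clinic A 4 > Clinic K 2.
Clinic Q: +110 to 110 (cap) — 280 left.
Give Clinic J 60 to hit its cap of 60 — 220 left.
Clinic H takes 150 to reach its cap of 150 — 70 left.
Clinic F takes 70 to reach its cap of 70 — 0 left.
Total = 24×150 + 10×70 + 27×110 + 26×60 = 8830.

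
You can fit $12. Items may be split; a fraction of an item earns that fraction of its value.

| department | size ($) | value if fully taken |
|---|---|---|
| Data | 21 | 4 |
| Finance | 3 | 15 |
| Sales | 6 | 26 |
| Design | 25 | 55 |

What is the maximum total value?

47.6

Best value per unit of size first: Finance 15/3≈5, Sales 26/6≈4.33, Design 55/25≈2.2, Data 4/21≈0.19.
Finance: take in full, 3 $ for value 15 ; 9 left.
Sales: take in full, 6 $ for value 26 ; 3 left.
Fill the last 3 $ with part of Design: 3/25 of it earns 6.6.
Total value = 47.6.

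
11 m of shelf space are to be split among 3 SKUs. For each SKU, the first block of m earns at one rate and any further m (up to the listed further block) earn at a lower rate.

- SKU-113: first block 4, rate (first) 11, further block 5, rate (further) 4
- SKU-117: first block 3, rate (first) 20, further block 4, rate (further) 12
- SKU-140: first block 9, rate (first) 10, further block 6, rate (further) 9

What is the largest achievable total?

Order all 6 blocks by rate: SKU-117/tier1 20 > SKU-117/tier2 12 > SKU-113/tier1 11 > SKU-140/tier1 10 > SKU-140/tier2 9 > SKU-113/tier2 4.
SKU-117 tier1 at 20: fill all 3 → 8 left.
SKU-117/tier2 (12): +4 → 4 left.
SKU-113/tier1 (11): +4 → 0 left.
Total = 20×3 + 12×4 + 11×4 = 152.

152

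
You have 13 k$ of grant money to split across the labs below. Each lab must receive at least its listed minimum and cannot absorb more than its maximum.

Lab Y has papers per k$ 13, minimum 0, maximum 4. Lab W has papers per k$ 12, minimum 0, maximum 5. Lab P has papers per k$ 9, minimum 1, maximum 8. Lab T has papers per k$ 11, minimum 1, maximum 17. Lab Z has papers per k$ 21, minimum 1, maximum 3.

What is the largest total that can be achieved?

183

Meeting every minimum uses 0+0+1+1+1 = 3 k$, leaving 10.
Order the labs by papers per k$: Lab Z 21 > Lab Y 13 > Lab W 12 > Lab T 11 > Lab P 9.
Lab Z: +2 to 3 (cap) → 8 left.
Give Lab Y 4 more to hit its cap of 4 → 4 left.
Lab W has room for 5 more but only 4 remain, so it gets 4.
Total = 13×4 + 12×4 + 9×1 + 11×1 + 21×3 = 183.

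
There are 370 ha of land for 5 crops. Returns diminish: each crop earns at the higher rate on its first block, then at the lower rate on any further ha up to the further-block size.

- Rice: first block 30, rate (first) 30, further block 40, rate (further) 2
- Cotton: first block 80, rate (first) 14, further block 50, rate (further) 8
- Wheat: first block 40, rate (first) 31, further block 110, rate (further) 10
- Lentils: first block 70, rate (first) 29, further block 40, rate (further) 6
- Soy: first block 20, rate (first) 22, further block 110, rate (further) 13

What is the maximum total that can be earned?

Treat each block as its own option and order by rate: Wheat/first 31 > Rice/first 30 > Lentils/first 29 > Soy/first 22 > Cotton/first 14 > Soy/second 13 > Wheat/second 10 > Cotton/second 8 > Lentils/second 6 > Rice/second 2.
Wheat/first (31): +40 — 330 left.
Rice first at 30: fill all 30 — 300 left.
Lentils/first (29): +70 — 230 left.
Fill Soy first block (20 at 22) — 210 left.
Cotton first at 14: fill all 80 — 130 left.
Soy/second (13): +110 — 20 left.
Wheat second at 10: only 20 left, fill 20.
Total = 31×40 + 30×30 + 29×70 + 22×20 + 14×80 + 13×110 + 10×20 = 7360.

7360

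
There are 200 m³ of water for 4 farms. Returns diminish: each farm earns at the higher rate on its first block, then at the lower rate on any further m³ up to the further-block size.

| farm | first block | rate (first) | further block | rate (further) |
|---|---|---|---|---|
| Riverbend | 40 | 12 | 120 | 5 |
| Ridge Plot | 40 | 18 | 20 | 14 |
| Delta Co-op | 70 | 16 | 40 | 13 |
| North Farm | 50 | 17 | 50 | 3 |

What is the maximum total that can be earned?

3230

Treat each block as its own option and order by rate: Ridge Plot/first 18 > North Farm/first 17 > Delta Co-op/first 16 > Ridge Plot/second 14 > Delta Co-op/second 13 > Riverbend/first 12 > Riverbend/second 5 > North Farm/second 3.
Fill Ridge Plot first block (40 at 18) ; 160 left.
North Farm first at 17: fill all 50 ; 110 left.
Delta Co-op first at 16: fill all 70 ; 40 left.
Ridge Plot/second (14): +20 ; 20 left.
Delta Co-op/second: +20 of 40 at 13; pool empty.
Total = 18×40 + 17×50 + 16×70 + 14×20 + 13×20 = 3230.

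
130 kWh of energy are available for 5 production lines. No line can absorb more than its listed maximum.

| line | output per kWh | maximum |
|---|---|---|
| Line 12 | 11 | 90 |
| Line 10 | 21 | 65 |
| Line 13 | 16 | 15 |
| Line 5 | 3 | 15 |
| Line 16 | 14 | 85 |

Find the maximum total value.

Highest output per kWh first: Line 10 21 > Line 13 16 > Line 16 14 > Line 12 11 > Line 5 3.
Line 10 takes 65 to reach its cap of 65 → 65 left.
Line 13: +15 to 15 (cap) → 50 left.
Only 50 left; Line 16 takes them to reach 50.
Total = 21×65 + 16×15 + 14×50 = 2305.

2305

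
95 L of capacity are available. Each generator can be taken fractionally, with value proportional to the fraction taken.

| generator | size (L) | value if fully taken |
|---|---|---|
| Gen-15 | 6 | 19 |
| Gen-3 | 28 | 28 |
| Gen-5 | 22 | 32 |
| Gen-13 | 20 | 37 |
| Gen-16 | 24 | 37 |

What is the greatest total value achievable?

148

Best value per unit of size first: Gen-15 19/6≈3.17, Gen-13 37/20≈1.85, Gen-16 37/24≈1.54, Gen-5 32/22≈1.45, Gen-3 28/28≈1.
Take all of Gen-15 (6 L, value 19) — 89 L left.
All 20 L of Gen-13 fit (value 37) — 69 remain.
All 24 L of Gen-16 fit (value 37) — 45 remain.
Gen-5: take in full, 22 L for value 32 — 23 left.
23 L left: a 23/28 share of Gen-3 gives 28×23/28 = 23.
Total value = 148.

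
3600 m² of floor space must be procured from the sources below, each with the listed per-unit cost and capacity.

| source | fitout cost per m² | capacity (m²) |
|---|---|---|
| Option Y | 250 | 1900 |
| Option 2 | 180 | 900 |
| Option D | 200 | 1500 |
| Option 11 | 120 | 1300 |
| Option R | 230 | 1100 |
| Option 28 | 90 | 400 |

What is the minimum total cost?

Use sources in increasing cost order.
Option 28 at 90: take all 400 m² ; 3200 still needed.
Option 11 (120): use full 1300 ; 1900 m² to go.
Option 2 at 180: take all 900 m² ; 1000 still needed.
Take 1000 from Option D at 200 to finish.
Option R, Option Y: unused.
Cost = 400×90 + 1300×120 + 900×180 + 1000×200 = 554000.

554000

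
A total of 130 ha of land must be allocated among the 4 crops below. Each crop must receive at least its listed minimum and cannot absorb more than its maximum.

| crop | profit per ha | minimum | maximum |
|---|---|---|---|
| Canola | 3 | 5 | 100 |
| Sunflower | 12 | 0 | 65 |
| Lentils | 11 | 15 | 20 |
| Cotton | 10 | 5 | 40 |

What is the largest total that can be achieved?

Meeting every minimum uses 5+0+15+5 = 25 ha, leaving 105.
Order the crops by profit per ha: Sunflower 12 > Lentils 11 > Cotton 10 > Canola 3.
Sunflower takes 65 more to reach its cap of 65 ; 40 left.
Lentils takes 5 more to reach its cap of 20 ; 35 left.
Give Cotton 35 more to hit its cap of 40 ; 0 left.
Total = 3×5 + 12×65 + 11×20 + 10×40 = 1415.

1415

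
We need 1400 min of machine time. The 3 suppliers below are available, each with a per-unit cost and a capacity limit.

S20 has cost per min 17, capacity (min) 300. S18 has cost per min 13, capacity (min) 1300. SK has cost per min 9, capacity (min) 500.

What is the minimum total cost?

16200

Fill from the cheapest supplier first.
Take 500 from SK at 9 — need 900 more.
S18 at 13: take 900 of its 1300 — requirement met.
S20: unused.
Cost = 500×9 + 900×13 = 16200.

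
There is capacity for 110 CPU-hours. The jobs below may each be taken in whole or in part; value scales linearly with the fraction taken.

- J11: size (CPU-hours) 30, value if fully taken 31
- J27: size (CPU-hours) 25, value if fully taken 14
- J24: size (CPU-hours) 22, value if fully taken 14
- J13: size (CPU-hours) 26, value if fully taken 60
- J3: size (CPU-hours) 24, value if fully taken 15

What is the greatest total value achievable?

Sort by value density: J13 60/26≈2.31, J11 31/30≈1.03, J24 14/22≈0.636, J3 15/24≈0.625, J27 14/25≈0.56.
Take all of J13 (26 CPU-hours, value 60) ; 84 CPU-hours left.
Take all of J11 (30 CPU-hours, value 31) ; 54 CPU-hours left.
Take all of J24 (22 CPU-hours, value 14) ; 32 CPU-hours left.
Take all of J3 (24 CPU-hours, value 15) ; 8 CPU-hours left.
8 CPU-hours left: a 8/25 share of J27 gives 14×8/25 = 4.48.
Total value = 124.48.

124.48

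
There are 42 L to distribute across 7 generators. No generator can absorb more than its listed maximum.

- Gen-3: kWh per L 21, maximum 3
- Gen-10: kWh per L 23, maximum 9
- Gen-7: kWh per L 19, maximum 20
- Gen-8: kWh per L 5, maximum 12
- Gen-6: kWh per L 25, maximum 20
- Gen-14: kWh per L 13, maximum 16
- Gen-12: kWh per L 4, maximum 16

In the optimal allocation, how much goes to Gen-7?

Highest kWh per L first: Gen-6 25 > Gen-10 23 > Gen-3 21 > Gen-7 19 > Gen-14 13 > Gen-8 5 > Gen-12 4.
Gen-6 takes 20 to reach its cap of 20 — 22 left.
Give Gen-10 9 to hit its cap of 9 — 13 left.
Gen-3 takes 3 to reach its cap of 3 — 10 left.
Gen-7 has room for 20 but only 10 remain, so it gets 10.

10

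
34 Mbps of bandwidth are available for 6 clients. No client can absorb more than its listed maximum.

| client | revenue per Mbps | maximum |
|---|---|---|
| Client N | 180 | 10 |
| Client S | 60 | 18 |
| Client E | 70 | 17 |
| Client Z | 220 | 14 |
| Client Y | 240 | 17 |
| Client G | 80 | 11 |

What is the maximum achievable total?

7700

Highest revenue per Mbps first: Client Y 240 > Client Z 220 > Client N 180 > Client G 80 > Client E 70 > Client S 60.
Client Y: +17 to 17 (cap) — 17 left.
Give Client Z 14 to hit its cap of 14 — 3 left.
Client N: +3 (room for 10) → 3. Pool exhausted.
Total = 180×3 + 220×14 + 240×17 = 7700.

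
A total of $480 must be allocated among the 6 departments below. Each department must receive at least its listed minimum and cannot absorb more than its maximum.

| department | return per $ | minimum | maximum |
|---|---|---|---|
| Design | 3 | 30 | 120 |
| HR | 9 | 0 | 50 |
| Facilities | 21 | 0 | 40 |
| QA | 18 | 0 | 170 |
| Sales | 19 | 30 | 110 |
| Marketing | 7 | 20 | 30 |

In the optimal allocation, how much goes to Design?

Meeting every minimum uses 30+0+0+0+30+20 = 80 $, leaving 400.
Order the departments by return per $: Facilities 21 > Sales 19 > QA 18 > HR 9 > Marketing 7 > Design 3.
Give Facilities 40 more to hit its cap of 40 — 360 left.
Sales takes 80 more to reach its cap of 110 — 280 left.
Give QA 170 more to hit its cap of 170 — 110 left.
HR takes 50 more to reach its cap of 50 — 60 left.
Marketing: +10 to 30 (cap) — 50 left.
Design: +50 (room for 90) → 80. Pool exhausted.

80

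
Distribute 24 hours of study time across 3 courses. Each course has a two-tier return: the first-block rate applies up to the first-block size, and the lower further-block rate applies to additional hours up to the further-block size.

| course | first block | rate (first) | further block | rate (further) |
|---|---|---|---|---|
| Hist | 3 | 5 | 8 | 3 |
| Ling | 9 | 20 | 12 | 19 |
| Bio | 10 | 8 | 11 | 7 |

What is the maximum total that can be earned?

432

Order all 6 blocks by rate: Ling/tier1 20 > Ling/tier2 19 > Bio/tier1 8 > Bio/tier2 7 > Hist/tier1 5 > Hist/tier2 3.
Fill Ling tier1 block (9 at 20) ; 15 left.
Fill Ling tier2 block (12 at 19) ; 3 left.
3 remain; put them into Bio tier1 at 8.
Total = 20×9 + 19×12 + 8×3 = 432.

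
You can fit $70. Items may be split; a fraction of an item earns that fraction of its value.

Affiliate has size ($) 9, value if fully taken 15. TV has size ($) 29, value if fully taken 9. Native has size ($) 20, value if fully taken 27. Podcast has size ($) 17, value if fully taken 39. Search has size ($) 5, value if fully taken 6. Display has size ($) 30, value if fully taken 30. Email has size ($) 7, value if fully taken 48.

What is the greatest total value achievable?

147

Sort by value density: Email 48/7≈6.86, Podcast 39/17≈2.29, Affiliate 15/9≈1.67, Native 27/20≈1.35, Search 6/5≈1.2, Display 30/30≈1, TV 9/29≈0.31.
Email: take in full, 7 $ for value 48 ; 63 left.
All 17 $ of Podcast fit (value 39) ; 46 remain.
All 9 $ of Affiliate fit (value 15) ; 37 remain.
All 20 $ of Native fit (value 27) ; 17 remain.
All 5 $ of Search fit (value 6) ; 12 remain.
Fill the last 12 $ with part of Display: 12/30 of it earns 12.
Total value = 147.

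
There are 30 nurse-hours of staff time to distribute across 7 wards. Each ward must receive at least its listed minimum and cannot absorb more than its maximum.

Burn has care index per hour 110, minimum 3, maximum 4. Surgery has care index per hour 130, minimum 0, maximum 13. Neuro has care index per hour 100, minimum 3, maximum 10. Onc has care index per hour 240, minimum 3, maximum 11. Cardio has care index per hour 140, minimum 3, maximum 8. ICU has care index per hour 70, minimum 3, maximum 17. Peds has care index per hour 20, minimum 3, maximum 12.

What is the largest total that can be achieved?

4520

Meeting every minimum uses 3+0+3+3+3+3+3 = 18 nurse-hours, leaving 12.
Highest care index per hour first: Onc 240 > Cardio 140 > Surgery 130 > Burn 110 > Neuro 100 > ICU 70 > Peds 20.
Give Onc 8 more to hit its cap of 11 → 4 left.
Cardio has room for 5 more but only 4 remain, so it gets 7.
Total = 110×3 + 100×3 + 240×11 + 140×7 + 70×3 + 20×3 = 4520.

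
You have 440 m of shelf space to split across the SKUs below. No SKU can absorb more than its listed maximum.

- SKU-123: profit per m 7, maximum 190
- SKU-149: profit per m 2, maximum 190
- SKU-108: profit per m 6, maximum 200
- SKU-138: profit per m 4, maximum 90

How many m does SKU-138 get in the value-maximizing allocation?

Rank by profit per m: SKU-123 7 > SKU-108 6 > SKU-138 4 > SKU-149 2.
SKU-123 takes 190 to reach its cap of 190 ; 250 left.
Give SKU-108 200 to hit its cap of 200 ; 50 left.
SKU-138 has room for 90 but only 50 remain, so it gets 50.

50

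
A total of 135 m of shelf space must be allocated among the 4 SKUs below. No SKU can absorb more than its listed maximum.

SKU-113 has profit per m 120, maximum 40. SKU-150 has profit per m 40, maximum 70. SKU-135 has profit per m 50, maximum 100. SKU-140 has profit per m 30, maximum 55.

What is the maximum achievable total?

9550

Order the SKUs by profit per m: SKU-113 120 > SKU-135 50 > SKU-150 40 > SKU-140 30.
SKU-113 takes 40 to reach its cap of 40 — 95 left.
SKU-135: +95 (room for 100) → 95. Pool exhausted.
Total = 120×40 + 50×95 = 9550.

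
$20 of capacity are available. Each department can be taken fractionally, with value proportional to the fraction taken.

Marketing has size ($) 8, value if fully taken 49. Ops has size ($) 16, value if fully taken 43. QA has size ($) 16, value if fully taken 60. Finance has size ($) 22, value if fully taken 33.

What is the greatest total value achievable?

94

Sort by value density: Marketing 49/8≈6.12, QA 60/16≈3.75, Ops 43/16≈2.69, Finance 33/22≈1.5.
Take all of Marketing (8 $, value 49) → 12 $ left.
Fill the last 12 $ with part of QA: 12/16 of it earns 45.
Total value = 94.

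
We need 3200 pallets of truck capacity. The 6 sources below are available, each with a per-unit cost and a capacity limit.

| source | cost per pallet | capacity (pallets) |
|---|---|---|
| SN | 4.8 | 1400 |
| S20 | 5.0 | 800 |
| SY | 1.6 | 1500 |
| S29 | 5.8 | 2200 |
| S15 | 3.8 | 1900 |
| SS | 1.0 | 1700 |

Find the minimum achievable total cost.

Use sources in increasing cost order.
SS (1.0): use full 1700 — 1500 pallets to go.
SY at 1.6: take all 1500 pallets — 0 still needed.
S15, SN, S20, S29: unused.
Cost = 1700×1.0 + 1500×1.6 = 4100.

4100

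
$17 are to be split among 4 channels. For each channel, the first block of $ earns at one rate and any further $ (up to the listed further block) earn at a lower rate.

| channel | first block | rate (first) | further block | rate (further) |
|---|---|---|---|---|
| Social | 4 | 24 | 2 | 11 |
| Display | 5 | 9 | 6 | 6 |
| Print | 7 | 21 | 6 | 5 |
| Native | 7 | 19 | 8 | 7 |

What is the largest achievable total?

357

Order all 8 blocks by rate: Social/T1 24 > Print/T1 21 > Native/T1 19 > Social/T2 11 > Display/T1 9 > Native/T2 7 > Display/T2 6 > Print/T2 5.
Fill Social T1 block (4 at 24) — 13 left.
Print/T1 (21): +7 — 6 left.
Native/T1: +6 of 7 at 19; pool empty.
Total = 24×4 + 21×7 + 19×6 = 357.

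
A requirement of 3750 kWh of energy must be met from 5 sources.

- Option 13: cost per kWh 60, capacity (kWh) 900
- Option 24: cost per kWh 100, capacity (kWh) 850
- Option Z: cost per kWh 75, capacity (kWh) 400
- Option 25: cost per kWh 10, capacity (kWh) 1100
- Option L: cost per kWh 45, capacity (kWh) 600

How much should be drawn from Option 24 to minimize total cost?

750

Fill from the cheapest source first.
Take 1100 from Option 25 at 10 — need 2650 more.
Take 600 from Option L at 45 — need 2050 more.
Option 13 at 60: take all 900 kWh — 1150 still needed.
Option Z (75): use full 400 — 750 kWh to go.
Take 750 from Option 24 at 100 to finish.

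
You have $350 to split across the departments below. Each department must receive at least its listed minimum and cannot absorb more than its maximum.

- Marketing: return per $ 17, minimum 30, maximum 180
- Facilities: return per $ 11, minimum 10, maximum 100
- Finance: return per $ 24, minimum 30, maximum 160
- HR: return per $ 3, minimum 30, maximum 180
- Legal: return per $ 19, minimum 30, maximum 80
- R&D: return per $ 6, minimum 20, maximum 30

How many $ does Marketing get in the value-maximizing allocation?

50

Meeting every minimum uses 30+10+30+30+30+20 = 150 $, leaving 200.
Rank by return per $: Finance 24 > Legal 19 > Marketing 17 > Facilities 11 > R&D 6 > HR 3.
Give Finance 130 more to hit its cap of 160 → 70 left.
Give Legal 50 more to hit its cap of 80 → 20 left.
Only 20 left; Marketing takes them to reach 50.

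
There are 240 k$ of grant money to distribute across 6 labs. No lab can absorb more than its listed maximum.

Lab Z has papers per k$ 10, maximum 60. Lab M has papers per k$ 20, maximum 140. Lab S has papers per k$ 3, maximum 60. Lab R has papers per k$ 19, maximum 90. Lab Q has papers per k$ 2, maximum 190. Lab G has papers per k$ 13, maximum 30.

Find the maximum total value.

4640

Highest papers per k$ first: Lab M 20 > Lab R 19 > Lab G 13 > Lab Z 10 > Lab S 3 > Lab Q 2.
Lab M: +140 to 140 (cap) — 100 left.
Lab R: +90 to 90 (cap) — 10 left.
Only 10 left; Lab G takes them to reach 10.
Total = 20×140 + 19×90 + 13×10 = 4640.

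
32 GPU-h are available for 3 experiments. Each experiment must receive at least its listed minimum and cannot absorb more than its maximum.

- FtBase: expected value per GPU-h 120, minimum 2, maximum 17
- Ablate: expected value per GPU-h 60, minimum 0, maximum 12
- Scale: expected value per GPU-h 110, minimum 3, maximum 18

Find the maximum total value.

3690

Meeting every minimum uses 2+0+3 = 5 GPU-h, leaving 27.
Rank by expected value per GPU-h: FtBase 120 > Scale 110 > Ablate 60.
FtBase: +15 to 17 (cap) — 12 left.
Scale: +12 (room for 15) → 15. Pool exhausted.
Total = 120×17 + 110×15 = 3690.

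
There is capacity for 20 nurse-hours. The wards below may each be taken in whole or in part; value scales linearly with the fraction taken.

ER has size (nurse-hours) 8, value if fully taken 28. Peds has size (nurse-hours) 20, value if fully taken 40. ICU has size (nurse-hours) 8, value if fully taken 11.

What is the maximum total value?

Best value per unit of size first: ER 28/8≈3.5, Peds 40/20≈2, ICU 11/8≈1.38.
ER: take in full, 8 nurse-hours for value 28 — 12 left.
Only 12 nurse-hours remain; take 12/20 of Peds for value 40×12/20 = 24.
Total value = 52.

52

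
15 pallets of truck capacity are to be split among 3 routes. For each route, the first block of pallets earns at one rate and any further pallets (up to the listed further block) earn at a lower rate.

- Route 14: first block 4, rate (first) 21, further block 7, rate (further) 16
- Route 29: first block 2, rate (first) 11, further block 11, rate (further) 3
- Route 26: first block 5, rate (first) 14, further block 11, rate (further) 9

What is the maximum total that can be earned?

252

Order all 6 blocks by rate: Route 14/first 21 > Route 14/second 16 > Route 26/first 14 > Route 29/first 11 > Route 26/second 9 > Route 29/second 3.
Route 14 first at 21: fill all 4 — 11 left.
Route 14/second (16): +7 — 4 left.
Route 26 first at 14: only 4 left, fill 4.
Total = 21×4 + 16×7 + 14×4 = 252.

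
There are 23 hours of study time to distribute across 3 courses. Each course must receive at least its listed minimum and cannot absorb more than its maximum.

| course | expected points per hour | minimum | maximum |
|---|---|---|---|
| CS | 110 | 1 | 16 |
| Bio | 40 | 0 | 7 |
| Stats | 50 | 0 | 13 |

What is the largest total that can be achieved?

Meeting every minimum uses 1+0+0 = 1 hours, leaving 22.
Order the courses by expected points per hour: CS 110 > Stats 50 > Bio 40.
CS: +15 to 16 (cap) — 7 left.
Only 7 left; Stats takes them to reach 7.
Total = 110×16 + 50×7 = 2110.

2110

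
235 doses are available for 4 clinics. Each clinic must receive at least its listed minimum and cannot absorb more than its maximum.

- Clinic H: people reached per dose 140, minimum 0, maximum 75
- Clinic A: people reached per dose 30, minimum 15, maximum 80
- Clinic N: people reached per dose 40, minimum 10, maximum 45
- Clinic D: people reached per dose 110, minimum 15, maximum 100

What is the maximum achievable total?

Meeting every minimum uses 0+15+10+15 = 40 doses, leaving 195.
Order the clinics by people reached per dose: Clinic H 140 > Clinic D 110 > Clinic N 40 > Clinic A 30.
Give Clinic H 75 more to hit its cap of 75 → 120 left.
Clinic D: +85 to 100 (cap) → 35 left.
Clinic N: +35 to 45 (cap) → 0 left.
Total = 140×75 + 30×15 + 40×45 + 110×100 = 23750.

23750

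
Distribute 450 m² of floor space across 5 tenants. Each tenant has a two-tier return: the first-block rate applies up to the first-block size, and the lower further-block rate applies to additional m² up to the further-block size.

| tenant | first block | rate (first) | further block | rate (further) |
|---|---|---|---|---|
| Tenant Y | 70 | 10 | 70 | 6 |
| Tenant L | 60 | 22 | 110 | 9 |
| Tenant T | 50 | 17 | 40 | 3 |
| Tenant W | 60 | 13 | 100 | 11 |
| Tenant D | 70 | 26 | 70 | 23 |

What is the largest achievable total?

Treat each block as its own option and order by rate: Tenant D/tier1 26 > Tenant D/tier2 23 > Tenant L/tier1 22 > Tenant T/tier1 17 > Tenant W/tier1 13 > Tenant W/tier2 11 > Tenant Y/tier1 10 > Tenant L/tier2 9 > Tenant Y/tier2 6 > Tenant T/tier2 3.
Fill Tenant D tier1 block (70 at 26) — 380 left.
Tenant D/tier2 (23): +70 — 310 left.
Tenant L tier1 at 22: fill all 60 — 250 left.
Tenant T tier1 at 17: fill all 50 — 200 left.
Tenant W/tier1 (13): +60 — 140 left.
Tenant W tier2 at 11: fill all 100 — 40 left.
Tenant Y/tier1: +40 of 70 at 10; pool empty.
Total = 26×70 + 23×70 + 22×60 + 17×50 + 13×60 + 11×100 + 10×40 = 7880.

7880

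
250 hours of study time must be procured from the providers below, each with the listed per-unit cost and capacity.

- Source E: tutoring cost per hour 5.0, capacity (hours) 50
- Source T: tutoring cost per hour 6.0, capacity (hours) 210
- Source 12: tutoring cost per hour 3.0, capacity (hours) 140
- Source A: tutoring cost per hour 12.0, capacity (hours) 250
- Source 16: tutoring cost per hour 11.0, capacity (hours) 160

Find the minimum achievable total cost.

1030

Cheapest first:
Source 12 at 3.0: take all 140 hours ; 110 still needed.
Source E (5.0): use full 50 ; 60 hours to go.
Source T (6.0): take the remaining 60 ; done.
Source 16, Source A: unused.
Cost = 140×3.0 + 50×5.0 + 60×6.0 = 1030.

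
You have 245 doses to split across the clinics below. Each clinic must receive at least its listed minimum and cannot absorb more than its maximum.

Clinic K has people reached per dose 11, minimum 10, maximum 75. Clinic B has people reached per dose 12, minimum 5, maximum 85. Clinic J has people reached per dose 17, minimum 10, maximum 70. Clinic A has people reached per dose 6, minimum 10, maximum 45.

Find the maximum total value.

Meeting every minimum uses 10+5+10+10 = 35 doses, leaving 210.
Rank by people reached per dose: Clinic J 17 > Clinic B 12 > Clinic K 11 > Clinic A 6.
Give Clinic J 60 more to hit its cap of 70 → 150 left.
Give Clinic B 80 more to hit its cap of 85 → 70 left.
Clinic K: +65 to 75 (cap) → 5 left.
Only 5 left; Clinic A takes them to reach 15.
Total = 11×75 + 12×85 + 17×70 + 6×15 = 3125.

3125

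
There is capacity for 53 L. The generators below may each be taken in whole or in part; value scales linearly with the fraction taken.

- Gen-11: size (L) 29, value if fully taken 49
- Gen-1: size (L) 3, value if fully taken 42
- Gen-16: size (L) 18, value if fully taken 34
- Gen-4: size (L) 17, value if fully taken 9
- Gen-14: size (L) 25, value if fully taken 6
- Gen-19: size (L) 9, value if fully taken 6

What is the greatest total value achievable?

Best value per unit of size first: Gen-1 42/3≈14, Gen-16 34/18≈1.89, Gen-11 49/29≈1.69, Gen-19 6/9≈0.667, Gen-4 9/17≈0.529, Gen-14 6/25≈0.24.
Gen-1: take in full, 3 L for value 42 ; 50 left.
All 18 L of Gen-16 fit (value 34) ; 32 remain.
Gen-11: take in full, 29 L for value 49 ; 3 left.
Fill the last 3 L with part of Gen-19: 3/9 of it earns 2.
Total value = 127.

127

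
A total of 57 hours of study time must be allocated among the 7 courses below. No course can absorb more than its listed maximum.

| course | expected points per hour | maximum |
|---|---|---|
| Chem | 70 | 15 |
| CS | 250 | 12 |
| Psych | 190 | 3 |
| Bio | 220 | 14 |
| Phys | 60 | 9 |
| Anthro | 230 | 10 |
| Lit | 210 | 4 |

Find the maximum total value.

10770

Highest expected points per hour first: CS 250 > Anthro 230 > Bio 220 > Lit 210 > Psych 190 > Chem 70 > Phys 60.
CS: +12 to 12 (cap) ; 45 left.
Anthro: +10 to 10 (cap) ; 35 left.
Bio: +14 to 14 (cap) ; 21 left.
Lit takes 4 to reach its cap of 4 ; 17 left.
Psych: +3 to 3 (cap) ; 14 left.
Chem has room for 15 but only 14 remain, so it gets 14.
Total = 70×14 + 250×12 + 190×3 + 220×14 + 230×10 + 210×4 = 10770.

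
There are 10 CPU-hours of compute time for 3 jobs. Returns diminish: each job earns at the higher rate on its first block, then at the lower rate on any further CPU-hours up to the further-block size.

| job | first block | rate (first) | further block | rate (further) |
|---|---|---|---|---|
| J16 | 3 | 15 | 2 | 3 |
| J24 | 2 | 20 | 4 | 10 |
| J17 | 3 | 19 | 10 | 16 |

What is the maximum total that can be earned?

177

Treat each block as its own option and order by rate: J24/T1 20 > J17/T1 19 > J17/T2 16 > J16/T1 15 > J24/T2 10 > J16/T2 3.
J24 T1 at 20: fill all 2 — 8 left.
J17 T1 at 19: fill all 3 — 5 left.
5 remain; put them into J17 T2 at 16.
Total = 20×2 + 19×3 + 16×5 = 177.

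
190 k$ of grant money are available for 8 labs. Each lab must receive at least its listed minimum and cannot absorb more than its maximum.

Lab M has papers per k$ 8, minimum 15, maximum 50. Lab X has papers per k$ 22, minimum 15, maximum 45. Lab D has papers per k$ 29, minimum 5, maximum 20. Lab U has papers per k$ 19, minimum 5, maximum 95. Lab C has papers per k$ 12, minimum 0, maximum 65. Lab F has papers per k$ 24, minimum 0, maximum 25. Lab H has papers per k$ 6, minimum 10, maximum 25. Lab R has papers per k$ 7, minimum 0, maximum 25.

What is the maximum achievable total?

Meeting every minimum uses 15+15+5+5+0+0+10+0 = 50 k$, leaving 140.
Rank by papers per k$: Lab D 29 > Lab F 24 > Lab X 22 > Lab U 19 > Lab C 12 > Lab M 8 > Lab R 7 > Lab H 6.
Lab D takes 15 more to reach its cap of 20 → 125 left.
Lab F: +25 to 25 (cap) → 100 left.
Lab X: +30 to 45 (cap) → 70 left.
Lab U: +70 (room for 90) → 75. Pool exhausted.
Total = 8×15 + 22×45 + 29×20 + 19×75 + 24×25 + 6×10 = 3775.

3775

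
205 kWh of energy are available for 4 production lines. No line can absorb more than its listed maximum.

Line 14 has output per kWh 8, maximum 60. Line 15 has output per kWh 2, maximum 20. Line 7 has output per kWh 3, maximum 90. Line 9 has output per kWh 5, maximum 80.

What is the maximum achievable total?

1075

Rank by output per kWh: Line 14 8 > Line 9 5 > Line 7 3 > Line 15 2.
Give Line 14 60 to hit its cap of 60 ; 145 left.
Line 9 takes 80 to reach its cap of 80 ; 65 left.
Line 7: +65 (room for 90) → 65. Pool exhausted.
Total = 8×60 + 3×65 + 5×80 = 1075.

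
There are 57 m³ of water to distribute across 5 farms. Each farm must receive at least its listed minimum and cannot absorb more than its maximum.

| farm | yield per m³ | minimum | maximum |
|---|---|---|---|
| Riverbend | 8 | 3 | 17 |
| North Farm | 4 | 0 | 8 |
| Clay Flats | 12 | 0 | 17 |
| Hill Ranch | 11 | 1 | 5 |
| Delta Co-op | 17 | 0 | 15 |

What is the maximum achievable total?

662

Meeting every minimum uses 3+0+0+1+0 = 4 m³, leaving 53.
Order the farms by yield per m³: Delta Co-op 17 > Clay Flats 12 > Hill Ranch 11 > Riverbend 8 > North Farm 4.
Give Delta Co-op 15 more to hit its cap of 15 → 38 left.
Clay Flats takes 17 more to reach its cap of 17 → 21 left.
Give Hill Ranch 4 more to hit its cap of 5 → 17 left.
Give Riverbend 14 more to hit its cap of 17 → 3 left.
North Farm has room for 8 more but only 3 remain, so it gets 3.
Total = 8×17 + 4×3 + 12×17 + 11×5 + 17×15 = 662.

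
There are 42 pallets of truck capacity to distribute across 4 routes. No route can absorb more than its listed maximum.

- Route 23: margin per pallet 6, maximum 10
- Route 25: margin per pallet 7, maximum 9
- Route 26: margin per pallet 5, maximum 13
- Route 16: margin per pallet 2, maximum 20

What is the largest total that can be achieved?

208

Highest margin per pallet first: Route 25 7 > Route 23 6 > Route 26 5 > Route 16 2.
Route 25 takes 9 to reach its cap of 9 → 33 left.
Give Route 23 10 to hit its cap of 10 → 23 left.
Route 26: +13 to 13 (cap) → 10 left.
Only 10 left; Route 16 takes them to reach 10.
Total = 6×10 + 7×9 + 5×13 + 2×10 = 208.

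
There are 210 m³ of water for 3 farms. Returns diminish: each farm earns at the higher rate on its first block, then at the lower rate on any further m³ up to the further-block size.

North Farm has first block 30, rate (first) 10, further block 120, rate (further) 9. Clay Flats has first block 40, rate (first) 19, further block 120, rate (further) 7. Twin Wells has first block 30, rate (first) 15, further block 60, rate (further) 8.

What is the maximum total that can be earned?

2500

Treat each block as its own option and order by rate: Clay Flats/first 19 > Twin Wells/first 15 > North Farm/first 10 > North Farm/second 9 > Twin Wells/second 8 > Clay Flats/second 7.
Clay Flats/first (19): +40 — 170 left.
Twin Wells/first (15): +30 — 140 left.
North Farm/first (10): +30 — 110 left.
110 remain; put them into North Farm second at 9.
Total = 19×40 + 15×30 + 10×30 + 9×110 = 2500.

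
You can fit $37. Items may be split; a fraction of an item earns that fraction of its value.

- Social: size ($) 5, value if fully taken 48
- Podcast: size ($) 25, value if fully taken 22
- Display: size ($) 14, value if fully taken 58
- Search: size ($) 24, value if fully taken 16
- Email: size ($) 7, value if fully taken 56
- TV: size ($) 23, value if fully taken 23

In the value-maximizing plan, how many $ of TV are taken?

Rank by value-to-size ratio: Social 48/5≈9.6, Email 56/7≈8, Display 58/14≈4.14, TV 23/23≈1, Podcast 22/25≈0.88, Search 16/24≈0.667.
All 5 $ of Social fit (value 48) → 32 remain.
Take all of Email (7 $, value 56) → 25 $ left.
All 14 $ of Display fit (value 58) → 11 remain.
11 $ left: a 11/23 share of TV gives 23×11/23 = 11.

11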